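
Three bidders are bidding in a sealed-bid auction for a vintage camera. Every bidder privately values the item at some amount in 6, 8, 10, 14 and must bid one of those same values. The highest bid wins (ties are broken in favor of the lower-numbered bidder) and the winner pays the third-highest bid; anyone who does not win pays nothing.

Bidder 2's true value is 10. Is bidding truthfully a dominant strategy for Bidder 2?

No

Consider the case where Bidder 1 bids 6 and Bidder 3 bids 14.
Truthful bid 10: loses, pays 0, utility 0.
Bid 14 instead: wins, pays 6, utility 10 - 6 = 4.
Since 4 > 0, bidding 14 is strictly better here, so truthful bidding is not dominant.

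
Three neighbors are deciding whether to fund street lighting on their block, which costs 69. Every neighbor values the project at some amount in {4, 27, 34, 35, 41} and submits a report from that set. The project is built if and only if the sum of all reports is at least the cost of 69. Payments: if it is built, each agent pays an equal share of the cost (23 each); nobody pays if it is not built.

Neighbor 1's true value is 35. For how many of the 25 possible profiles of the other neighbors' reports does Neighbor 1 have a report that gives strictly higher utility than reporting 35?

2

Others report (4, 27): truth gives 0; report 41 gives 12 > 0. Violating.
Others report (27, 4): truth gives 0; report 41 gives 12 > 0. Violating.
Others report (4, 4): truth gives 0; no alternative beats it.
Others report (4, 34): truth gives 12; no alternative beats it.
(Checking all 25 profiles: 2 have a profitable deviation, 23 do not.)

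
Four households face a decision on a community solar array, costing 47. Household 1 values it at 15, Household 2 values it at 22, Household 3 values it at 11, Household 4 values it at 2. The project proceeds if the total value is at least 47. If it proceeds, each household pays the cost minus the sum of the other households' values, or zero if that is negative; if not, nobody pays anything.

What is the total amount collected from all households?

39

Total value 50 ≥ cost 47, so it is built.
Household 1: others sum to 35; max(0, 47 - 35) = 12.
Household 2: others sum to 28; max(0, 47 - 28) = 19.
Household 3: others sum to 39; max(0, 47 - 39) = 8.
Household 4: others sum to 48; max(0, 47 - 48) = 0.
Total collected = 12 + 19 + 8 + 0 = 39.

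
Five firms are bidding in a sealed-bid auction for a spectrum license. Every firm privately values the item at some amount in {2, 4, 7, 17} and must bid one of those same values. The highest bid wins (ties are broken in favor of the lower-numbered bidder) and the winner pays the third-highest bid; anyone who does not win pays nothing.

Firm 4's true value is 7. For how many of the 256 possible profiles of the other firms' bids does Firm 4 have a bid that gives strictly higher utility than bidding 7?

Others bid (2, 2, 2, 17): truth gives 0; bid 17 gives 5 > 0. Violating.
Others bid (2, 2, 4, 17): truth gives 0; bid 17 gives 3 > 0. Violating.
Others bid (2, 2, 7, 2): truth gives 0; bid 17 gives 5 > 0. Violating.
Others bid (2, 2, 7, 4): truth gives 0; bid 17 gives 3 > 0. Violating.
Others bid (2, 2, 2, 2): truth gives 5; no alternative beats it.
Others bid (2, 2, 2, 4): truth gives 5; no alternative beats it.
(Checking all 256 profiles: 32 have a profitable deviation, 224 do not.)

32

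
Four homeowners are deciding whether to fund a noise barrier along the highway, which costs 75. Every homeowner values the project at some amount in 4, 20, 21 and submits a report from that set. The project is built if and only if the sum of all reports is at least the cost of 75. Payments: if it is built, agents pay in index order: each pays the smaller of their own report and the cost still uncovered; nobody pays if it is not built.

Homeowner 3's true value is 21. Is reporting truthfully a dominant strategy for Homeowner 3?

Consider the case where Homeowner 1 reports 20, Homeowner 2 reports 20 and Homeowner 4 reports 20.
Truthful report 21: project built, pays 21, utility 21 - 21 = 0.
Report 20 instead: project built, pays 20, utility 21 - 20 = 1.
Since 1 > 0, reporting 20 is strictly better here, so truthful reporting is not dominant.

No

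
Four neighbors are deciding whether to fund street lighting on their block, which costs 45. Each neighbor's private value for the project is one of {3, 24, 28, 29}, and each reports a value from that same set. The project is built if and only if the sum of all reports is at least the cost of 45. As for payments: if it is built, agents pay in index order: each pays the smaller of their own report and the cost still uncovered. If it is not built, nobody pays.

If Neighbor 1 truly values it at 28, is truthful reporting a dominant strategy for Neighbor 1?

No

Consider the case where Neighbor 2 reports 3, Neighbor 3 reports 3 and Neighbor 4 reports 24.
Truthful report 28: project built, pays 28, utility 28 - 28 = 0.
Report 24 instead: project built, pays 24, utility 28 - 24 = 4.
Since 4 > 0, reporting 24 is strictly better here, so truthful reporting is not dominant.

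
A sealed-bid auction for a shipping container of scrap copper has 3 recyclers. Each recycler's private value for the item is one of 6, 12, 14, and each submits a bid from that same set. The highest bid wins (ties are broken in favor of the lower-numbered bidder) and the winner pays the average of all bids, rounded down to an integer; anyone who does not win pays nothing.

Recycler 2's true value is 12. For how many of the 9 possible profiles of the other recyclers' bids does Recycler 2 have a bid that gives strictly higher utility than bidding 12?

2

Others bid (6, 14): truth gives 0; bid 14 gives 1 > 0. Violating.
Others bid (12, 6): truth gives 0; bid 14 gives 2 > 0. Violating.
Others bid (6, 6): truth gives 4; no alternative beats it.
Others bid (6, 12): truth gives 2; no alternative beats it.
(Checking all 9 profiles: 2 have a profitable deviation, 7 do not.)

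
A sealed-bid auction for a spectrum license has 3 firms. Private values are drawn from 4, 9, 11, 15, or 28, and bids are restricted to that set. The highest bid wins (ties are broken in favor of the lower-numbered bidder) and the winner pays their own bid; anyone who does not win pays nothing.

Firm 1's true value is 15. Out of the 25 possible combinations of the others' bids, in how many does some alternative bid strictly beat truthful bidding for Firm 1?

Others bid (4, 4): truth gives 0; bid 4 gives 11 > 0. Violating.
Others bid (4, 9): truth gives 0; bid 9 gives 6 > 0. Violating.
Others bid (4, 11): truth gives 0; bid 11 gives 4 > 0. Violating.
Others bid (9, 4): truth gives 0; bid 9 gives 6 > 0. Violating.
Others bid (4, 15): truth gives 0; no alternative beats it.
Others bid (4, 28): truth gives 0; no alternative beats it.
(Checking all 25 profiles: 9 have a profitable deviation, 16 do not.)

9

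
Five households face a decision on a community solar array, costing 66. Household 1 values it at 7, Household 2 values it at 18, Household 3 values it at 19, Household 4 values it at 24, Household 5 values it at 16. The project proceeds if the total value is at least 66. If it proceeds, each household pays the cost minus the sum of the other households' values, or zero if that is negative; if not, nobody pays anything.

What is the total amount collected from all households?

7

Total value 84 ≥ cost 66, so it is built.
Household 1: others sum to 77; max(0, 66 - 77) = 0.
Household 2: others sum to 66; max(0, 66 - 66) = 0.
Household 3: others sum to 65; max(0, 66 - 65) = 1.
Household 4: others sum to 60; max(0, 66 - 60) = 6.
Household 5: others sum to 68; max(0, 66 - 68) = 0.
Total collected = 0 + 0 + 1 + 6 + 0 = 7.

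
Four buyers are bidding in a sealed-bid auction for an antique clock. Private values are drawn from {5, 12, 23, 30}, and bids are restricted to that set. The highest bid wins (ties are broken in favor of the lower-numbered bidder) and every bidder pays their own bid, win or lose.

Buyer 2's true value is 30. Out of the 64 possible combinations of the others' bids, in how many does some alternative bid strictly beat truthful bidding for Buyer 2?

Others bid (5, 5, 5): truth gives 0; bid 12 gives 18 > 0. Violating.
Others bid (5, 5, 12): truth gives 0; bid 12 gives 18 > 0. Violating.
Others bid (5, 5, 23): truth gives 0; bid 23 gives 7 > 0. Violating.
Others bid (5, 12, 5): truth gives 0; bid 12 gives 18 > 0. Violating.
Others bid (5, 5, 30): truth gives 0; no alternative beats it.
Others bid (5, 12, 30): truth gives 0; no alternative beats it.
(Checking all 64 profiles: 34 have a profitable deviation, 30 do not.)

34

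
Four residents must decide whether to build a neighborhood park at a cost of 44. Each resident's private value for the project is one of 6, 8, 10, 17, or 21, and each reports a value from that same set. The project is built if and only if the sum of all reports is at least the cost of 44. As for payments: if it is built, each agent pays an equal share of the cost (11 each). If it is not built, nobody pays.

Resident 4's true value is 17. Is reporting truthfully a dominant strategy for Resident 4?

No

Consider the case where Resident 1 reports 6, Resident 2 reports 8 and Resident 3 reports 10.
Truthful report 17: project not built, utility 0.
Report 21 instead: project built, pays 11, utility 17 - 11 = 6.
Since 6 > 0, reporting 21 is strictly better here, so truthful reporting is not dominant.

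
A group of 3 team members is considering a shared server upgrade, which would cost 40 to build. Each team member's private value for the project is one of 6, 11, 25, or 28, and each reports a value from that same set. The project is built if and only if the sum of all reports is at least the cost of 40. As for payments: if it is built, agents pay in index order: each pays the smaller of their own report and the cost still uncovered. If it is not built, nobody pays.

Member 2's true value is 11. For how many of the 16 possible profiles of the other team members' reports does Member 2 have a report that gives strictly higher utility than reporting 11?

10

Others report (6, 28): truth gives 0; report 6 gives 5 > 0. Violating.
Others report (11, 25): truth gives 0; report 6 gives 5 > 0. Violating.
Others report (11, 28): truth gives 0; report 6 gives 5 > 0. Violating.
Others report (25, 11): truth gives 0; report 6 gives 5 > 0. Violating.
Others report (6, 6): truth gives 0; no alternative beats it.
Others report (6, 11): truth gives 0; no alternative beats it.
(Checking all 16 profiles: 10 have a profitable deviation, 6 do not.)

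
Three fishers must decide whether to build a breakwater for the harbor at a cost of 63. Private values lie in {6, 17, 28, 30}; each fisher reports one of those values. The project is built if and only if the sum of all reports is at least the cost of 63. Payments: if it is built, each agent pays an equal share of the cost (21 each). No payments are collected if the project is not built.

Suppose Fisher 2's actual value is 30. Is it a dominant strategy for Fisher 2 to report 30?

Yes

Check each profile of the others' reports and compare truth against every alternative report.
Others report (6, 28): truth gives 9, best alternative gives 0.
Others report (17, 17): truth gives 9, best alternative gives 0.
Others report (28, 6): truth gives 9, best alternative gives 0.
Others report (6, 30): truth gives 9, best alternative gives 9.
Others report (17, 28): truth gives 9, best alternative gives 9.
Others report (17, 30): truth gives 9, best alternative gives 9.
(Remaining 10 profiles checked similarly; truth is weakly best in each.)
In every case the truthful report is at least as good as any alternative, so it is a dominant strategy.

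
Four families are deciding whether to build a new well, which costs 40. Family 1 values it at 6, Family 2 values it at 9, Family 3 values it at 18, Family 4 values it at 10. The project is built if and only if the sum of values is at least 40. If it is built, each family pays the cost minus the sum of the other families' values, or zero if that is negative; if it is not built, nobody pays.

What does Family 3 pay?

15

Total value 43 ≥ cost 40, so the project is built.
The other families' values sum to 25.
Cost minus that sum is 40 - 25 = 15.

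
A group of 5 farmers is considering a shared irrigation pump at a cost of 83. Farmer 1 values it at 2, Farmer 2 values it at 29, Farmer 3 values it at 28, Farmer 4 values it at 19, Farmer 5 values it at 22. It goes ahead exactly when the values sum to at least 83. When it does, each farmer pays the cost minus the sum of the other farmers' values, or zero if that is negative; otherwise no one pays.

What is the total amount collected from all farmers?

Total value 100 ≥ cost 83, so it is built.
Farmer 1: others sum to 98; max(0, 83 - 98) = 0.
Farmer 2: others sum to 71; max(0, 83 - 71) = 12.
Farmer 3: others sum to 72; max(0, 83 - 72) = 11.
Farmer 4: others sum to 81; max(0, 83 - 81) = 2.
Farmer 5: others sum to 78; max(0, 83 - 78) = 5.
Total collected = 0 + 12 + 11 + 2 + 5 = 30.

30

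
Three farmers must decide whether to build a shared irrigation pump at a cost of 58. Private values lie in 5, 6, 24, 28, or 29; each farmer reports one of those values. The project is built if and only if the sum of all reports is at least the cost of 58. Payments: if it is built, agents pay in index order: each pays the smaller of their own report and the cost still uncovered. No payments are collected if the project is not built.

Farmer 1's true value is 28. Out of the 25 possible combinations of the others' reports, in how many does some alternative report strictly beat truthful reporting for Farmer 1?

15

Others report (5, 29): truth gives 0; report 24 gives 4 > 0. Violating.
Others report (6, 28): truth gives 0; report 24 gives 4 > 0. Violating.
Others report (6, 29): truth gives 0; report 24 gives 4 > 0. Violating.
Others report (24, 24): truth gives 0; report 24 gives 4 > 0. Violating.
Others report (5, 5): truth gives 0; no alternative beats it.
Others report (5, 6): truth gives 0; no alternative beats it.
(Checking all 25 profiles: 15 have a profitable deviation, 10 do not.)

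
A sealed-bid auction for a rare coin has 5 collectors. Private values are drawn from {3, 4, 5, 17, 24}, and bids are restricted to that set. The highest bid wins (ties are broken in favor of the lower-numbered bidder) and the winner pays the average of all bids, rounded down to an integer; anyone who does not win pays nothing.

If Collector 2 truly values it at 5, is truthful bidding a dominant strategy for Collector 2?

Consider the case where Collector 1 bids 3, Collector 3 bids 4, Collector 4 bids 4 and Collector 5 bids 4.
Truthful bid 5: wins, pays 4, utility 5 - 4 = 1.
Bid 4 instead: wins, pays 3, utility 5 - 3 = 2.
Since 2 > 1, bidding 4 is strictly better here, so truthful bidding is not dominant.

No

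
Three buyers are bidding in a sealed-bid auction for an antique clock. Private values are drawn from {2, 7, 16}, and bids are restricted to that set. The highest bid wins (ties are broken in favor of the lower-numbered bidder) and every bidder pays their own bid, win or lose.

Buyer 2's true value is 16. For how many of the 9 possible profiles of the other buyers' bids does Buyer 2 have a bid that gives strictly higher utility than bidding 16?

5

Others bid (2, 2): truth gives 0; bid 7 gives 9 > 0. Violating.
Others bid (2, 7): truth gives 0; bid 7 gives 9 > 0. Violating.
Others bid (16, 2): truth gives -16; bid 2 gives -2 > -16. Violating.
Others bid (16, 7): truth gives -16; bid 2 gives -2 > -16. Violating.
Others bid (2, 16): truth gives 0; no alternative beats it.
Others bid (7, 2): truth gives 0; no alternative beats it.
(Checking all 9 profiles: 5 have a profitable deviation, 4 do not.)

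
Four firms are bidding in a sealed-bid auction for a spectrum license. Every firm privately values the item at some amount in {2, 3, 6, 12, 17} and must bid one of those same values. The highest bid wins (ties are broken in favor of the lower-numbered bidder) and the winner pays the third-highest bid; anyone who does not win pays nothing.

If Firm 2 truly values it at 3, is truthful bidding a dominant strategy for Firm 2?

Consider the case where Firm 1 bids 2, Firm 3 bids 2 and Firm 4 bids 6.
Truthful bid 3: loses, pays 0, utility 0.
Bid 6 instead: wins, pays 2, utility 3 - 2 = 1.
Since 1 > 0, bidding 6 is strictly better here, so truthful bidding is not dominant.

No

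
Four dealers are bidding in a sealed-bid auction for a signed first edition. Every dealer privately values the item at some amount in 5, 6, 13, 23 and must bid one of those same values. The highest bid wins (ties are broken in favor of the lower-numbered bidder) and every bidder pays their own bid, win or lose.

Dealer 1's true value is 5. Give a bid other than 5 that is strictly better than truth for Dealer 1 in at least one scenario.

Suppose Dealer 2 bids 5, Dealer 3 bids 5 and Dealer 4 bids 6.
Bid 5: loses but pays 5, utility -5.
Bid 6: wins, pays 6, utility 5 - 6 = -1.
So bidding 6 beats truth here (-1 > -5).

6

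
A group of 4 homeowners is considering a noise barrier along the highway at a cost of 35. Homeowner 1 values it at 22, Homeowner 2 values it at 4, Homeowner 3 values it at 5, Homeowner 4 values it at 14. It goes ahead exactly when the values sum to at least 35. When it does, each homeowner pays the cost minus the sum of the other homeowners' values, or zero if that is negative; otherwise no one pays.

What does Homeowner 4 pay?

4

Total value 45 ≥ cost 35, so the project is built.
The other homeowners' values sum to 31.
Cost minus that sum is 35 - 31 = 4.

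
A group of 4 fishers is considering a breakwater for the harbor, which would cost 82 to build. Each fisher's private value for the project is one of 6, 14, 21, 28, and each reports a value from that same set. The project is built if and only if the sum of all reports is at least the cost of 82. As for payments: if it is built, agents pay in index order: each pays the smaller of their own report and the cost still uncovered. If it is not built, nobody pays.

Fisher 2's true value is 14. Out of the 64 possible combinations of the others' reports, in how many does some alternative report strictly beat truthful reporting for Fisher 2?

4

Others report (21, 28, 28): truth gives 0; report 6 gives 8 > 0. Violating.
Others report (28, 21, 28): truth gives 0; report 6 gives 8 > 0. Violating.
Others report (28, 28, 21): truth gives 0; report 6 gives 8 > 0. Violating.
Others report (28, 28, 28): truth gives 0; report 6 gives 8 > 0. Violating.
Others report (6, 6, 6): truth gives 0; no alternative beats it.
Others report (6, 6, 14): truth gives 0; no alternative beats it.
(Checking all 64 profiles: 4 have a profitable deviation, 60 do not.)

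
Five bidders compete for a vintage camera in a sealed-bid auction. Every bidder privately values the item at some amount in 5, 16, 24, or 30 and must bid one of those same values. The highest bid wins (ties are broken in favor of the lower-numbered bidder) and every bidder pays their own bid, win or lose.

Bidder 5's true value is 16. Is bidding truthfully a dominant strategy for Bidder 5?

No

Consider the case where Bidder 1 bids 5, Bidder 2 bids 5, Bidder 3 bids 5 and Bidder 4 bids 16.
Truthful bid 16: loses but pays 16, utility -16.
Bid 5 instead: loses but pays 5, utility -5.
Since -5 > -16, bidding 5 is strictly better here, so truthful bidding is not dominant.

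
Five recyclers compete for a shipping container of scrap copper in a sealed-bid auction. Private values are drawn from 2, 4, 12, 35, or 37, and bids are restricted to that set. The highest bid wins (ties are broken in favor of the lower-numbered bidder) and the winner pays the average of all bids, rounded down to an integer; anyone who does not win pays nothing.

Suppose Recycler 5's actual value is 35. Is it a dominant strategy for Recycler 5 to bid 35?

No

Consider the case where Recycler 1 bids 2, Recycler 2 bids 2, Recycler 3 bids 2 and Recycler 4 bids 2.
Truthful bid 35: wins, pays 8, utility 35 - 8 = 27.
Bid 4 instead: wins, pays 2, utility 35 - 2 = 33.
Since 33 > 27, bidding 4 is strictly better here, so truthful bidding is not dominant.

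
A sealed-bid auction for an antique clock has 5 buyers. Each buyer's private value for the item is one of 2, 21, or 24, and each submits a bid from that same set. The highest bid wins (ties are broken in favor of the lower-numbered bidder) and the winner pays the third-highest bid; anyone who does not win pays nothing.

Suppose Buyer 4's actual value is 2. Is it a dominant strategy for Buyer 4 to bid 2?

Yes

Check each profile of the others' bids and compare truth against every alternative bid.
Others bid (2, 2, 2, 2): truth gives 0, best alternative gives 0.
Others bid (2, 2, 2, 21): truth gives 0, best alternative gives 0.
Others bid (2, 2, 2, 24): truth gives 0, best alternative gives 0.
Others bid (2, 2, 21, 2): truth gives 0, best alternative gives 0.
Others bid (2, 2, 21, 21): truth gives 0, best alternative gives 0.
Others bid (2, 2, 21, 24): truth gives 0, best alternative gives 0.
(Remaining 75 profiles checked similarly; truth is weakly best in each.)
In every case the truthful bid is at least as good as any alternative, so it is a dominant strategy.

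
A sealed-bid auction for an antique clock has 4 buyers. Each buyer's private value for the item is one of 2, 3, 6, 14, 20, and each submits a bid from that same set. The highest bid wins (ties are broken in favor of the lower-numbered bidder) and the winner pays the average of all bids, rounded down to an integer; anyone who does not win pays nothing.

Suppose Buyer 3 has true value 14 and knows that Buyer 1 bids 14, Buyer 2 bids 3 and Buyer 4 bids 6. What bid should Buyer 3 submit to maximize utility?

Bid 2: loses, pays 0, utility 0.
Bid 3: loses, pays 0, utility 0.
Bid 6: loses, pays 0, utility 0.
Bid 14: loses, pays 0, utility 0.
Bid 20: wins, pays 10, utility 14 - 10 = 4.
The best choice is 20 with utility 4.

20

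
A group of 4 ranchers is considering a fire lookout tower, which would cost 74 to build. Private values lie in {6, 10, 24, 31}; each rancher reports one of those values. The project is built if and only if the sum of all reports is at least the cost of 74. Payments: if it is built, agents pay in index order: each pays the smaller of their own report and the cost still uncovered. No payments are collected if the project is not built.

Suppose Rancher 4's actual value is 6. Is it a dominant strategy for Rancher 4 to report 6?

Yes

Check each profile of the others' reports and compare truth against every alternative report.
Others report (10, 24, 31): truth gives 0, best alternative gives -3.
Others report (10, 31, 24): truth gives 0, best alternative gives -3.
Others report (24, 10, 31): truth gives 0, best alternative gives -3.
Others report (24, 31, 10): truth gives 0, best alternative gives -3.
Others report (31, 10, 24): truth gives 0, best alternative gives -3.
Others report (31, 24, 10): truth gives 0, best alternative gives -3.
(Remaining 58 profiles checked similarly; truth is weakly best in each.)
In every case the truthful report is at least as good as any alternative, so it is a dominant strategy.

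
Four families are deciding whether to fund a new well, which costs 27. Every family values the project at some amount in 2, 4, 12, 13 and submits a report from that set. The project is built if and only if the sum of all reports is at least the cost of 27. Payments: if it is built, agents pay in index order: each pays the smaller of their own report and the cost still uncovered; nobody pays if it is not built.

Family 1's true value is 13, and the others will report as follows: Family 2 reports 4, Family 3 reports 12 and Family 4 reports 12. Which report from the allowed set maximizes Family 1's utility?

2

Report 2: project built, pays 2, utility 13 - 2 = 11.
Report 4: project built, pays 4, utility 13 - 4 = 9.
Report 12: project built, pays 12, utility 13 - 12 = 1.
Report 13: project built, pays 13, utility 13 - 13 = 0.
The best choice is 2 with utility 11.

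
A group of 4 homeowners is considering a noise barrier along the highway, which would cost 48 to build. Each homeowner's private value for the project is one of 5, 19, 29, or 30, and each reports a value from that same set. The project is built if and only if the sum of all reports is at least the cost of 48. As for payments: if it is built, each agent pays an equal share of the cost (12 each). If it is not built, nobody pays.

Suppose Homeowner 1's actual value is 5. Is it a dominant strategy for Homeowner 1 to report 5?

Yes

Check each profile of the others' reports and compare truth against every alternative report.
Others report (5, 5, 19): truth gives 0, best alternative gives -7.
Others report (5, 5, 29): truth gives 0, best alternative gives -7.
Others report (5, 5, 30): truth gives 0, best alternative gives -7.
Others report (5, 19, 5): truth gives 0, best alternative gives -7.
Others report (5, 29, 5): truth gives 0, best alternative gives -7.
Others report (5, 30, 5): truth gives 0, best alternative gives -7.
(Remaining 58 profiles checked similarly; truth is weakly best in each.)
In every case the truthful report is at least as good as any alternative, so it is a dominant strategy.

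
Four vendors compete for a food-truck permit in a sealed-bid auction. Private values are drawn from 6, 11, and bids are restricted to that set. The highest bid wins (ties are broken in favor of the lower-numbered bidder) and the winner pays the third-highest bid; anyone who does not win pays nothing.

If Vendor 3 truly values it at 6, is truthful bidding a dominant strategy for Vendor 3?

Check each profile of the others' bids and compare truth against every alternative bid.
Others bid (6, 6, 6): truth gives 0, best alternative gives 0.
Others bid (6, 6, 11): truth gives 0, best alternative gives 0.
Others bid (6, 11, 6): truth gives 0, best alternative gives 0.
Others bid (6, 11, 11): truth gives 0, best alternative gives 0.
Others bid (11, 6, 6): truth gives 0, best alternative gives 0.
Others bid (11, 6, 11): truth gives 0, best alternative gives 0.
(Remaining 2 profiles checked similarly; truth is weakly best in each.)
In every case the truthful bid is at least as good as any alternative, so it is a dominant strategy.

Yes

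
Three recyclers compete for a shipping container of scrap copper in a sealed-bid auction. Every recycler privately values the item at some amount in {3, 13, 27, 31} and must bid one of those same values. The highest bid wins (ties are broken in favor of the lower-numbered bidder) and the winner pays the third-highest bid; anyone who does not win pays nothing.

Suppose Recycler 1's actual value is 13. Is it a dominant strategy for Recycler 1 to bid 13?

Consider the case where Recycler 2 bids 3 and Recycler 3 bids 27.
Truthful bid 13: loses, pays 0, utility 0.
Bid 27 instead: wins, pays 3, utility 13 - 3 = 10.
Since 10 > 0, bidding 27 is strictly better here, so truthful bidding is not dominant.

No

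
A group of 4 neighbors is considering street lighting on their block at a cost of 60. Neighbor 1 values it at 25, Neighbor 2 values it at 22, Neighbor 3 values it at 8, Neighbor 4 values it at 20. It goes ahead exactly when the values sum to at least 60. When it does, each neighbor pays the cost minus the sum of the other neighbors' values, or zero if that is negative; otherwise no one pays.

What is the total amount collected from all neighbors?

22

Total value 75 ≥ cost 60, so it is built.
Neighbor 1: others sum to 50; max(0, 60 - 50) = 10.
Neighbor 2: others sum to 53; max(0, 60 - 53) = 7.
Neighbor 3: others sum to 67; max(0, 60 - 67) = 0.
Neighbor 4: others sum to 55; max(0, 60 - 55) = 5.
Total collected = 10 + 7 + 0 + 5 = 22.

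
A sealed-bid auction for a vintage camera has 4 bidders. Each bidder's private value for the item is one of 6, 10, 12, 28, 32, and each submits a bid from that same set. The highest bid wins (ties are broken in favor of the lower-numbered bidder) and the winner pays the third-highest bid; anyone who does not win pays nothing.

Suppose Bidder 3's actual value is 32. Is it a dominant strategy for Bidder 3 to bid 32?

Yes

Check each profile of the others' bids and compare truth against every alternative bid.
Others bid (6, 6, 32): truth gives 26, best alternative gives 0.
Others bid (6, 28, 6): truth gives 26, best alternative gives 0.
Others bid (28, 6, 6): truth gives 26, best alternative gives 0.
Others bid (6, 10, 32): truth gives 22, best alternative gives 0.
Others bid (6, 28, 10): truth gives 22, best alternative gives 0.
Others bid (10, 6, 32): truth gives 22, best alternative gives 0.
(Remaining 119 profiles checked similarly; truth is weakly best in each.)
In every case the truthful bid is at least as good as any alternative, so it is a dominant strategy.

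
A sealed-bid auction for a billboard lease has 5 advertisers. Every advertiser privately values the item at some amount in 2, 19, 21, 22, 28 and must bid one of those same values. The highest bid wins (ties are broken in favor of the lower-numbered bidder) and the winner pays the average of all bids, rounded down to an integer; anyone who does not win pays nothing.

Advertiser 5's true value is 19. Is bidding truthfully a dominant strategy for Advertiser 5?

No

Consider the case where Advertiser 1 bids 2, Advertiser 2 bids 2, Advertiser 3 bids 2 and Advertiser 4 bids 19.
Truthful bid 19: loses, pays 0, utility 0.
Bid 21 instead: wins, pays 9, utility 19 - 9 = 10.
Since 10 > 0, bidding 21 is strictly better here, so truthful bidding is not dominant.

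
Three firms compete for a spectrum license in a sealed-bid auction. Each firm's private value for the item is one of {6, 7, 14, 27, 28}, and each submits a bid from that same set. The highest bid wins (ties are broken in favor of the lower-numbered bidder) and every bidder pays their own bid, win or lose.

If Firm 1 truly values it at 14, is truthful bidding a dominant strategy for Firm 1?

Consider the case where Firm 2 bids 6 and Firm 3 bids 6.
Truthful bid 14: wins, pays 14, utility 14 - 14 = 0.
Bid 6 instead: wins, pays 6, utility 14 - 6 = 8.
Since 8 > 0, bidding 6 is strictly better here, so truthful bidding is not dominant.

No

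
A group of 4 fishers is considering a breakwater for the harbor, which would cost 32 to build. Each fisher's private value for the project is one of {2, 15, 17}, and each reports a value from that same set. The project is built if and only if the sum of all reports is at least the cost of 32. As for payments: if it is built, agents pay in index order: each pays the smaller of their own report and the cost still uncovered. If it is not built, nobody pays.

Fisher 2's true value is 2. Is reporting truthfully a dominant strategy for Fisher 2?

Yes

Check each profile of the others' reports and compare truth against every alternative report.
Others report (2, 2, 15): truth gives 0, best alternative gives -13.
Others report (2, 2, 17): truth gives 0, best alternative gives -13.
Others report (2, 15, 2): truth gives 0, best alternative gives -13.
Others report (2, 15, 15): truth gives 0, best alternative gives -13.
Others report (2, 15, 17): truth gives 0, best alternative gives -13.
Others report (2, 17, 2): truth gives 0, best alternative gives -13.
(Remaining 21 profiles checked similarly; truth is weakly best in each.)
In every case the truthful report is at least as good as any alternative, so it is a dominant strategy.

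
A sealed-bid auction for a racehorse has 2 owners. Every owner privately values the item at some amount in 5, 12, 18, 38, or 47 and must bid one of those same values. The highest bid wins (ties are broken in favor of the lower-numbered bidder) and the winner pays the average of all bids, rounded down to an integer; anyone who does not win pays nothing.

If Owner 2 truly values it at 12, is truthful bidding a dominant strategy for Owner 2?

Yes

Check each profile of the others' bids and compare truth against every alternative bid.
Others bid (5): truth gives 4, best alternative gives 1.
Others bid (12): truth gives 0, best alternative gives 0.
Others bid (18): truth gives 0, best alternative gives 0.
Others bid (38): truth gives 0, best alternative gives 0.
Others bid (47): truth gives 0, best alternative gives 0.
In every case the truthful bid is at least as good as any alternative, so it is a dominant strategy.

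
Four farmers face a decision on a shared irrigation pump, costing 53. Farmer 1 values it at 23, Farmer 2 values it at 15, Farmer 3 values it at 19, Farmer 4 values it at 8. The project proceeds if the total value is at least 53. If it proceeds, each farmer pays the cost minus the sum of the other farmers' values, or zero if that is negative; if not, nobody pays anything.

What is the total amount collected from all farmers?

21

Total value 65 ≥ cost 53, so it is built.
Farmer 1: others sum to 42; max(0, 53 - 42) = 11.
Farmer 2: others sum to 50; max(0, 53 - 50) = 3.
Farmer 3: others sum to 46; max(0, 53 - 46) = 7.
Farmer 4: others sum to 57; max(0, 53 - 57) = 0.
Total collected = 11 + 3 + 7 + 0 = 21.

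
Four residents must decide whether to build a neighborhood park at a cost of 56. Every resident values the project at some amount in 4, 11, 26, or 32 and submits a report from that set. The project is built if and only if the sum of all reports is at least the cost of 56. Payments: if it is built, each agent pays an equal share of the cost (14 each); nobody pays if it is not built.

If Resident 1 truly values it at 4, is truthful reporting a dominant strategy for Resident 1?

Check each profile of the others' reports and compare truth against every alternative report.
Others report (4, 11, 32): truth gives 0, best alternative gives -10.
Others report (4, 32, 11): truth gives 0, best alternative gives -10.
Others report (11, 4, 32): truth gives 0, best alternative gives -10.
Others report (11, 11, 26): truth gives 0, best alternative gives -10.
Others report (11, 26, 11): truth gives 0, best alternative gives -10.
Others report (11, 32, 4): truth gives 0, best alternative gives -10.
(Remaining 58 profiles checked similarly; truth is weakly best in each.)
In every case the truthful report is at least as good as any alternative, so it is a dominant strategy.

Yes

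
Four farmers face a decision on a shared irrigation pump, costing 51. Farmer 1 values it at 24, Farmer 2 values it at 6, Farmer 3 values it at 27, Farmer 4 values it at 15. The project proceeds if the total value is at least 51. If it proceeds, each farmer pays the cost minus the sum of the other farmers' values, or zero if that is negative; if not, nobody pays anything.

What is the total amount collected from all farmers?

Total value 72 ≥ cost 51, so it is built.
Farmer 1: others sum to 48; max(0, 51 - 48) = 3.
Farmer 2: others sum to 66; max(0, 51 - 66) = 0.
Farmer 3: others sum to 45; max(0, 51 - 45) = 6.
Farmer 4: others sum to 57; max(0, 51 - 57) = 0.
Total collected = 3 + 0 + 6 + 0 = 9.

9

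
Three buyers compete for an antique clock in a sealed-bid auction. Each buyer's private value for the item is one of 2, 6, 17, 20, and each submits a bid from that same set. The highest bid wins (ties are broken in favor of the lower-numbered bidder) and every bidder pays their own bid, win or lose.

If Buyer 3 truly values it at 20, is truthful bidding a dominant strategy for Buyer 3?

Consider the case where Buyer 1 bids 2 and Buyer 2 bids 2.
Truthful bid 20: wins, pays 20, utility 20 - 20 = 0.
Bid 6 instead: wins, pays 6, utility 20 - 6 = 14.
Since 14 > 0, bidding 6 is strictly better here, so truthful bidding is not dominant.

No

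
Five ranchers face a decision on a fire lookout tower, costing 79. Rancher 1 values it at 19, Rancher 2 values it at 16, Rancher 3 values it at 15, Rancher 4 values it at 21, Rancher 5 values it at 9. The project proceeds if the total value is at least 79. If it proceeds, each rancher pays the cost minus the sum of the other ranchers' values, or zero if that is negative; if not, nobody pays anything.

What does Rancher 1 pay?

18

Total value 80 ≥ cost 79, so the project is built.
The other ranchers' values sum to 61.
Cost minus that sum is 79 - 61 = 18.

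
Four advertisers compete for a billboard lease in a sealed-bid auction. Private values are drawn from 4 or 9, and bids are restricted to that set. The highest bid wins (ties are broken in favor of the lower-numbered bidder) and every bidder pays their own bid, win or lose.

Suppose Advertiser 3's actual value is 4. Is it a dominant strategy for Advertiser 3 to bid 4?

Yes

Check each profile of the others' bids and compare truth against every alternative bid.
Others bid (4, 9, 4): truth gives -4, best alternative gives -9.
Others bid (4, 9, 9): truth gives -4, best alternative gives -9.
Others bid (9, 4, 4): truth gives -4, best alternative gives -9.
Others bid (9, 4, 9): truth gives -4, best alternative gives -9.
Others bid (9, 9, 4): truth gives -4, best alternative gives -9.
Others bid (9, 9, 9): truth gives -4, best alternative gives -9.
(Remaining 2 profiles checked similarly; truth is weakly best in each.)
In every case the truthful bid is at least as good as any alternative, so it is a dominant strategy.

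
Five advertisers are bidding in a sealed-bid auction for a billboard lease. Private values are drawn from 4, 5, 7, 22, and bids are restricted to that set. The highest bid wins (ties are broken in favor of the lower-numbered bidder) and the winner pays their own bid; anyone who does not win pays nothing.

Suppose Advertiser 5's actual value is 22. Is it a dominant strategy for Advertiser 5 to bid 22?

Consider the case where Advertiser 1 bids 4, Advertiser 2 bids 4, Advertiser 3 bids 4 and Advertiser 4 bids 4.
Truthful bid 22: wins, pays 22, utility 22 - 22 = 0.
Bid 5 instead: wins, pays 5, utility 22 - 5 = 17.
Since 17 > 0, bidding 5 is strictly better here, so truthful bidding is not dominant.

No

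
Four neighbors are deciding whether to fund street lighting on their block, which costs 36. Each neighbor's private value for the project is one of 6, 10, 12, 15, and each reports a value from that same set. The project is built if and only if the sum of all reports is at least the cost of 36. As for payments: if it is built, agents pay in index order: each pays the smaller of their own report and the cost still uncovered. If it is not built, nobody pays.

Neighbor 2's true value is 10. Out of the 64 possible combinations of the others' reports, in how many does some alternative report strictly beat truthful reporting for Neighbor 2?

Others report (6, 10, 15): truth gives 0; report 6 gives 4 > 0. Violating.
Others report (6, 12, 12): truth gives 0; report 6 gives 4 > 0. Violating.
Others report (6, 12, 15): truth gives 0; report 6 gives 4 > 0. Violating.
Others report (6, 15, 10): truth gives 0; report 6 gives 4 > 0. Violating.
Others report (6, 6, 6): truth gives 0; no alternative beats it.
Others report (6, 6, 10): truth gives 0; no alternative beats it.
(Checking all 64 profiles: 45 have a profitable deviation, 19 do not.)

45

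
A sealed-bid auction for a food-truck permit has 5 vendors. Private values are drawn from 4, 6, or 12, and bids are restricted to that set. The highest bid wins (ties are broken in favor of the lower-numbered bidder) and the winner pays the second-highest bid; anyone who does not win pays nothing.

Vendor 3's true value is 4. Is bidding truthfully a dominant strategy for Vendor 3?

Yes

Check each profile of the others' bids and compare truth against every alternative bid.
Others bid (4, 4, 4, 6): truth gives 0, best alternative gives -2.
Others bid (4, 4, 6, 4): truth gives 0, best alternative gives -2.
Others bid (4, 4, 6, 6): truth gives 0, best alternative gives -2.
Others bid (4, 4, 4, 4): truth gives 0, best alternative gives 0.
Others bid (4, 4, 4, 12): truth gives 0, best alternative gives 0.
Others bid (4, 4, 6, 12): truth gives 0, best alternative gives 0.
(Remaining 75 profiles checked similarly; truth is weakly best in each.)
In every case the truthful bid is at least as good as any alternative, so it is a dominant strategy.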